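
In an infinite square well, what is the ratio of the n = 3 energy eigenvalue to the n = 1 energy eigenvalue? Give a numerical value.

9

Since E_n ∝ n², the ratio is (3/1)² = 9.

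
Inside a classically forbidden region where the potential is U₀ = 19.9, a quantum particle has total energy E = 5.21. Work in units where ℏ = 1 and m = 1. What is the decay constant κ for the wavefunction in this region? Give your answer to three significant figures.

κ = 5.42

Since E < U₀ the TISE in this region is ψ'' = κ²ψ with κ = √(2m(U₀ − E))/ℏ.
κ = √(2 × 1 × 14.69) = 5.420.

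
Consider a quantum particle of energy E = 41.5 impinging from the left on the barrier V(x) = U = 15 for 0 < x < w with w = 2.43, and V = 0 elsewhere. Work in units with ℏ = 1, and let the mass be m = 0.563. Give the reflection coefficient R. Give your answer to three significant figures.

R = 0.0212

Above the barrier the interior wavenumber is k₂ = √(2m(E − U))/ℏ = 5.463, giving phase k₂w = 13.27.
T = [1 + U² sin²(k₂w) / (4E(E − U))]⁻¹ = 1/1.022 = 0.979.
R = 1 − T = 0.0212.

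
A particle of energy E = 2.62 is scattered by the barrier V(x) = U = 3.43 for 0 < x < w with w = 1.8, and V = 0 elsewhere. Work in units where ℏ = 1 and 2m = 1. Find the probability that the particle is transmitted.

T = 0.109

E < U: inside the barrier ψ ∝ e^{±κx} with κ = √(2m(U − E))/ℏ = 0.9000.
κw = 1.620, sinh(κw) = 2.428.
The exact tunnelling result is T⁻¹ = 1 + U² sinh²(κw) / [4E(U − E)] = 9.168, so T = 0.109.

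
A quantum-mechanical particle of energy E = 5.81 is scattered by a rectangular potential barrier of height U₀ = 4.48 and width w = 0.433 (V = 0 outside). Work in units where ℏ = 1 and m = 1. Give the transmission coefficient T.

T = 0.785

Above the barrier the interior wavenumber is k₂ = √(2m(E − U₀))/ℏ = 1.631, giving phase k₂w = 0.7062.
T = [1 + U₀² sin²(k₂w) / (4E(E − U₀))]⁻¹ = 1/1.273 = 0.785.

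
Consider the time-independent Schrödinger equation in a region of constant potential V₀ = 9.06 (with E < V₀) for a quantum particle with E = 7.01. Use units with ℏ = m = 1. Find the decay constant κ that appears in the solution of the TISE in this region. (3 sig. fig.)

Since E < V₀ the TISE in this region is ψ'' = κ²ψ with κ = √(2m(V₀ − E))/ℏ.
κ = √(2 × 1 × 2.05) = 2.025.

κ = 2.02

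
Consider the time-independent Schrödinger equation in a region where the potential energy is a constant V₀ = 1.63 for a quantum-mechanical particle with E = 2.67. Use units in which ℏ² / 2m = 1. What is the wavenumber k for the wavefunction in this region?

k = 1.02

With E > V₀ the solution is oscillatory, ψ ∝ e^{±ikx} with k = √(2m(E − V₀))/ℏ.
k = √(2 × 0.5 × 1.04) = 1.020.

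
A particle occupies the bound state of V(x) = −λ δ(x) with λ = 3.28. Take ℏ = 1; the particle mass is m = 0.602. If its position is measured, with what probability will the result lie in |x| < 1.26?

The normalised bound state is ψ = √κ e^{−κ|x|} with κ = mλ/ℏ² = 1.975.
P(|x| < d) = ∫_{−d}^{d} κ e^{−2κ|x|} dx = 1 − e^{−2κd} = 1 − e^{−4.976} = 0.9931.

P = 0.993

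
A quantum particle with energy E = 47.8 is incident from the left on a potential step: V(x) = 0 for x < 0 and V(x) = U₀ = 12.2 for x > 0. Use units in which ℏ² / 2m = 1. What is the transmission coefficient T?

T = 0.995

The wavenumbers are k₁ = √(2mE)/ℏ = 6.914 on the left and k₂ = √(2m(E − U₀))/ℏ = 5.967 on the right.
Continuity of ψ and ψ′ at the step yields the reflection amplitude r = (k₁ − k₂)/(k₁ + k₂) = 0.07354; thus R = |r|² = 0.005408, T = 0.9946.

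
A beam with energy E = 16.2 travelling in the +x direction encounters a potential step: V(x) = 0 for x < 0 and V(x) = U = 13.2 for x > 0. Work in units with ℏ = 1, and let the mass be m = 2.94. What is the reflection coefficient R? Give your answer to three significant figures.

R = 0.159

On each side the TISE gives plane waves with k = √(2m(E − V))/ℏ: k₁ = √(2·2.94·16.2) = 9.760, k₂ = √(2·2.94·3) = 4.200.
Continuity of ψ and ψ′ at the step yields the reflection amplitude r = (k₁ − k₂)/(k₁ + k₂) = 0.3983; thus R = |r|² = 0.1586, T = 0.8414.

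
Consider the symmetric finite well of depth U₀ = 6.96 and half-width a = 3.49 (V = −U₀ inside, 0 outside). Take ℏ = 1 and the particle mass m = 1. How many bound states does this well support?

N = 9

The dimensionless depth is z₀ = a√(2mU₀)/ℏ = 3.49 × √(13.92) = 13.02.
A new bound state (alternating even/odd) appears each time z₀ passes a multiple of π/2, so N = ⌊2z₀/π⌋ + 1 = ⌊8.289⌋ + 1 = 9.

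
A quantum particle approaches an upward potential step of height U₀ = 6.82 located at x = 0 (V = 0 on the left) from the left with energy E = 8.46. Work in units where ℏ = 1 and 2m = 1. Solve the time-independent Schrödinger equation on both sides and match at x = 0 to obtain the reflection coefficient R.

R = 0.151

The wavenumbers are k₁ = √(2mE)/ℏ = 2.909 on the left and k₂ = √(2m(E − U₀))/ℏ = 1.281 on the right.
Continuity of ψ and ψ′ at the step yields the reflection amplitude r = (k₁ − k₂)/(k₁ + k₂) = 0.3886; thus R = |r|² = 0.1510, T = 0.8490.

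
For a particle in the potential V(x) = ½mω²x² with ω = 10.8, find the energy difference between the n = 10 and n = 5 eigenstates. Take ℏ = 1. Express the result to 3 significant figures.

ΔE = 54.0

E_n = ℏω(n + ½), so ΔE = (10 − 5) ℏω = 5 × 10.8 = 54.00.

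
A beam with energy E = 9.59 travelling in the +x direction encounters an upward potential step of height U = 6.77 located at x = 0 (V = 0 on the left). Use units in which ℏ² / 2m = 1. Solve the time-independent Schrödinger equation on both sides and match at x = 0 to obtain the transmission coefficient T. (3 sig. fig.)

T = 0.912

The wavenumbers are k₁ = √(2mE)/ℏ = 3.097 on the left and k₂ = √(2m(E − U))/ℏ = 1.679 on the right.
Matching ψ and ψ′ at x = 0 gives r = (k₁ − k₂)/(k₁ + k₂), so R = r² = 0.08808 and T = 1 − R = 0.9119.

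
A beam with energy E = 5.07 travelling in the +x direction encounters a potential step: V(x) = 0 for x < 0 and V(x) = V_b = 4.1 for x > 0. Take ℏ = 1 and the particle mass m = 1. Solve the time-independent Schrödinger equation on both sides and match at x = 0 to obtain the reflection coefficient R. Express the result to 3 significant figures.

R = 0.153

On each side the TISE gives plane waves with k = √(2m(E − V))/ℏ: k₁ = √(2·1·5.07) = 3.184, k₂ = √(2·1·0.97) = 1.393.
Continuity of ψ and ψ′ at the step yields the reflection amplitude r = (k₁ − k₂)/(k₁ + k₂) = 0.3914; thus R = |r|² = 0.1532, T = 0.8468.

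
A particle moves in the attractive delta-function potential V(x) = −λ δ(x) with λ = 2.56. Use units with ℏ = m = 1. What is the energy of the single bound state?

E = -3.28

For x ≠ 0 the bound state is ψ ∝ e^{−κ|x|}; integrating the TISE across the delta gives the cusp condition 2κ = 2mλ/ℏ², so κ = 2.560.
Then E = −ℏ²κ²/(2m) = −mλ²/(2ℏ²) = -3.277.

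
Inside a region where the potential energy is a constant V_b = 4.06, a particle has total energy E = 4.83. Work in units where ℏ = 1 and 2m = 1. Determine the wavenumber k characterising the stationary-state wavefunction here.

With E > V_b the solution is oscillatory, ψ ∝ e^{±ikx} with k = √(2m(E − V_b))/ℏ.
k = √(2 × 0.5 × 0.77) = 0.8775.

k = 0.877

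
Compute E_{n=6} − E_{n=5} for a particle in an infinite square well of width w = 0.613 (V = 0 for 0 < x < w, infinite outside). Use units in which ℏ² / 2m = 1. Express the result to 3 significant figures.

ΔE = 289

E_n = n²π²ℏ²/(2mw²), so ΔE = (6² − 5²) π²ℏ²/(2mw²).
ΔE = 11 × π² / (2 × 0.5 × 0.613²) = 288.9.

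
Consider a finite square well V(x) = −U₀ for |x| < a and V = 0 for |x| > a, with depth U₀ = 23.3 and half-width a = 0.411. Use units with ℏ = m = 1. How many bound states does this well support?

The dimensionless depth is z₀ = a√(2mU₀)/ℏ = 0.411 × √(46.60) = 2.806.
The even/odd transcendental equations gain one root per π/2 in z₀, giving N = 1 + ⌊2z₀/π⌋ = 1 + ⌊1.786⌋ = 2.

N = 2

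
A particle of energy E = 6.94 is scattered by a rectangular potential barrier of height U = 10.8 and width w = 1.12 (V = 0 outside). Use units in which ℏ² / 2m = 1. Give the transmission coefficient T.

T = 0.0442

E < U: inside the barrier ψ ∝ e^{±κx} with κ = √(2m(U − E))/ℏ = 1.965.
κw = 2.200, sinh(κw) = 4.459.
Matching ψ, ψ′ at both faces gives T = [1 + U² sinh²(κw) / (4E(U − E))]⁻¹ = 1/22.64 = 0.0442.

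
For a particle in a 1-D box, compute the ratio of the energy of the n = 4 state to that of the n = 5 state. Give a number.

0.64

E_n = n²π²ℏ²/(2mL²) so the ratio is n₂²/n₁² = 16/25 = 0.64.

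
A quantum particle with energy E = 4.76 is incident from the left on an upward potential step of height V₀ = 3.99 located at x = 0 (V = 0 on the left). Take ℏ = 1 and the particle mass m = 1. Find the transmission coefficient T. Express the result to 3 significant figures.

On each side the TISE gives plane waves with k = √(2m(E − V))/ℏ: k₁ = √(2·1·4.76) = 3.085, k₂ = √(2·1·0.77) = 1.241.
Matching ψ and ψ′ at x = 0 gives r = (k₁ − k₂)/(k₁ + k₂), so R = r² = 0.1818 and T = 1 − R = 0.8182.

T = 0.818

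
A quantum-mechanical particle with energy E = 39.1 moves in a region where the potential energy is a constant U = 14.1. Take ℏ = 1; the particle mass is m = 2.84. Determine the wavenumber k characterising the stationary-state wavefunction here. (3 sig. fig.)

With E > U the solution is oscillatory, ψ ∝ e^{±ikx} with k = √(2m(E − U))/ℏ.
k = √(2 × 2.84 × 25) = 11.92.

k = 11.9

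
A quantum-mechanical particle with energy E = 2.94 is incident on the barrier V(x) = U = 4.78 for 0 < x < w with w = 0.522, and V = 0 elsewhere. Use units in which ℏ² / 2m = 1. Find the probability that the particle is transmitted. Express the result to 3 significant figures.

T = 0.616

Since E < U the interior solution is evanescent with decay constant κ = √(2m(U − E))/ℏ = 1.356.
κw = 0.7081, sinh(κw) = 0.7687.
Matching ψ, ψ′ at both faces gives T = [1 + U² sinh²(κw) / (4E(U − E))]⁻¹ = 1/1.624 = 0.616.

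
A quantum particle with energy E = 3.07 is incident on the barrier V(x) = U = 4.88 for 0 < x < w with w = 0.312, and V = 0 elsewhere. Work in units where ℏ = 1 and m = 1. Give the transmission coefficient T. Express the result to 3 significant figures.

E < U: inside the barrier ψ ∝ e^{±κx} with κ = √(2m(U − E))/ℏ = 1.903.
κw = 0.5936, sinh(κw) = 0.6291.
Matching ψ, ψ′ at both faces gives T = [1 + U² sinh²(κw) / (4E(U − E))]⁻¹ = 1/1.424 = 0.702.

T = 0.702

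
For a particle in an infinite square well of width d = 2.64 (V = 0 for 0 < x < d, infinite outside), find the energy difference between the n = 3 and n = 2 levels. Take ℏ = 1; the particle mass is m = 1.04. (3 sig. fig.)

ΔE = 3.40

E_n = n²π²ℏ²/(2md²), so ΔE = (3² − 2²) π²ℏ²/(2md²).
ΔE = 5 × π² / (2 × 1.04 × 2.64²) = 3.404.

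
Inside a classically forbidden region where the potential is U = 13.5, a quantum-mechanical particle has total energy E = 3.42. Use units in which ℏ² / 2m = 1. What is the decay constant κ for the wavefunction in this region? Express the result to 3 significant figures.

Since E < U the TISE in this region is ψ'' = κ²ψ with κ = √(2m(U − E))/ℏ.
κ = √(2 × 0.5 × 10.08) = 3.175.

κ = 3.17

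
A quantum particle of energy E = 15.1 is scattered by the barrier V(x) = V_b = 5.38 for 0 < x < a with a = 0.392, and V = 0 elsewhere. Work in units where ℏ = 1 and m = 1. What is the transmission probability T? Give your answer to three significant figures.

T = 0.954

E > V_b: inside the barrier k₂ = √(2m(E − V_b))/ℏ = 4.409, k₂a = 1.728.
T = [1 + V_b² sin²(k₂a) / (4E(E − V_b))]⁻¹ = 1/1.048 = 0.954.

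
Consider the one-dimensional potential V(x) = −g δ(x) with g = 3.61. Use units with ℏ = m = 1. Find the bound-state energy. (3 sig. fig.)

E = -6.52

The bound state is ψ(x) = √κ e^{−κ|x|}. The derivative jump ψ'(0⁺) − ψ'(0⁻) = −(2mg/ℏ²)ψ(0) fixes κ = mg/ℏ² = 3.610.
Then E = −ℏ²κ²/(2m) = −mg²/(2ℏ²) = -6.516.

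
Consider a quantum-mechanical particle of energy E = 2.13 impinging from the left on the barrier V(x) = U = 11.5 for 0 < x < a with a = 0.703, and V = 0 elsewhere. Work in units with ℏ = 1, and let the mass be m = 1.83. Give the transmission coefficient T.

Since E < U the interior solution is evanescent with decay constant κ = √(2m(U − E))/ℏ = 5.856.
κa = 4.117, sinh(κa) = 30.67.
The exact tunnelling result is T⁻¹ = 1 + U² sinh²(κa) / [4E(U − E)] = 1560, so T = 0.000641.

T = 0.000641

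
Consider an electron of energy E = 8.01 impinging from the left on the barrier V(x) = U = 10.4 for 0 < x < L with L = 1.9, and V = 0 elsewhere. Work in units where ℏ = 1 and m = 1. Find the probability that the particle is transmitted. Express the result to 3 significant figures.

T = 0.000698

Since E < U the interior solution is evanescent with decay constant κ = √(2m(U − E))/ℏ = 2.186.
κL = 4.154, sinh(κL) = 31.84.
The exact tunnelling result is T⁻¹ = 1 + U² sinh²(κL) / [4E(U − E)] = 1433, so T = 0.000698.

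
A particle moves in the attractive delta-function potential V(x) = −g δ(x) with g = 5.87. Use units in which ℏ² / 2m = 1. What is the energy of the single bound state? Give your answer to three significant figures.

The bound state is ψ(x) = √κ e^{−κ|x|}. The derivative jump ψ'(0⁺) − ψ'(0⁻) = −(2mg/ℏ²)ψ(0) fixes κ = mg/ℏ² = 2.935.
Then E = −ℏ²κ²/(2m) = −mg²/(2ℏ²) = -8.614.

E = -8.61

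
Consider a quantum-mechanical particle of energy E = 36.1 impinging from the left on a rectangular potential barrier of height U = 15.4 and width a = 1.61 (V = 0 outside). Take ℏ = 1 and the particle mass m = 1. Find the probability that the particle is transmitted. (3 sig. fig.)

Above the barrier the interior wavenumber is k₂ = √(2m(E − U))/ℏ = 6.434, giving phase k₂a = 10.36.
T = [1 + U² sin²(k₂a) / (4E(E − U))]⁻¹ = 1/1.051 = 0.951.

T = 0.951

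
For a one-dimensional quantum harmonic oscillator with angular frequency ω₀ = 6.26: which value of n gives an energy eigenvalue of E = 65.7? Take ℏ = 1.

Invert E_n = (n + ½)ℏω₀: n = E/ℏω₀ − ½ = 9.995, so n = 10.

n = 10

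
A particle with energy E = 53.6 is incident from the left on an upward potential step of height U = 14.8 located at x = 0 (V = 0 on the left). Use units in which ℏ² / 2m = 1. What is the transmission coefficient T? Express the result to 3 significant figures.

The wavenumbers are k₁ = √(2mE)/ℏ = 7.321 on the left and k₂ = √(2m(E − U))/ℏ = 6.229 on the right.
Matching ψ and ψ′ at x = 0 gives r = (k₁ − k₂)/(k₁ + k₂), so R = r² = 0.006497 and T = 1 − R = 0.9935.

T = 0.994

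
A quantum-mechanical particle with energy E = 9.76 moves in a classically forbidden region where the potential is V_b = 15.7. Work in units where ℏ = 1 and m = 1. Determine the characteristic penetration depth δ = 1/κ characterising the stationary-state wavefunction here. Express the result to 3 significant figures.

Since E < V_b the TISE in this region is ψ'' = κ²ψ with κ = √(2m(V_b − E))/ℏ.
κ = √(2 × 1 × 5.94) = 3.447. The penetration depth is δ = 1/κ = 0.290.

δ = 0.290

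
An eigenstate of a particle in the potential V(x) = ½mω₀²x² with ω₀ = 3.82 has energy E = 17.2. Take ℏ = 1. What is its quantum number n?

n = 4

E_n = ℏω₀(n + ½) ⇒ n = E/(ℏω₀) − ½ = 17.2/3.82 − 0.5 = 4.003 → n = 4.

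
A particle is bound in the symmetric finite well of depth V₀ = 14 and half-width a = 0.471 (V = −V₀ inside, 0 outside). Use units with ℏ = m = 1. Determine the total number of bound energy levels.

Define the well-strength parameter z₀ = (a/ℏ)√(2mV₀) = 0.471 × √(2·1·14) = 2.492.
A new bound state (alternating even/odd) appears each time z₀ passes a multiple of π/2, so N = ⌊2z₀/π⌋ + 1 = ⌊1.587⌋ + 1 = 2.

N = 2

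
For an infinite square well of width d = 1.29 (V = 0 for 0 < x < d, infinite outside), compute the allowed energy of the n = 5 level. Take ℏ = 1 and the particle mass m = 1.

The infinite-well eigenfunctions ψ_n = √(2/d) sin(nπx/d) vanish at both walls, giving E_n = n²π²ℏ²/(2md²).
E_5 = 5² × π² / (2 × 1 × 1.29²) = 74.14.

E = 74.1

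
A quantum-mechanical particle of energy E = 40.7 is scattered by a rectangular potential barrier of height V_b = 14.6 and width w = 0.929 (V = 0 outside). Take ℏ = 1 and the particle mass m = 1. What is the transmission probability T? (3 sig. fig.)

E > V_b: inside the barrier k₂ = √(2m(E − V_b))/ℏ = 7.225, k₂w = 6.712.
Matching at both interfaces gives T⁻¹ = 1 + V_b² sin²(k₂w) / [4E(E − V_b)] = 1.009, hence T = 0.991.

T = 0.991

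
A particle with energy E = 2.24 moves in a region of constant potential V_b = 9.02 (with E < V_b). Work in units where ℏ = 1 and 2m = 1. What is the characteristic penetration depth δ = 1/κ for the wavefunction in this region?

δ = 0.384

Since E < V_b the TISE in this region is ψ'' = κ²ψ with κ = √(2m(V_b − E))/ℏ.
κ = √(2 × 0.5 × 6.78) = 2.604. The penetration depth is δ = 1/κ = 0.384.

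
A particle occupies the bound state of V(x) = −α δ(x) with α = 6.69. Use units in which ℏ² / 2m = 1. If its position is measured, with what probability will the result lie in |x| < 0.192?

The normalised bound state is ψ = √κ e^{−κ|x|} with κ = mα/ℏ² = 3.345.
P(|x| < d) = ∫_{−d}^{d} κ e^{−2κ|x|} dx = 1 − e^{−2κd} = 1 − e^{−1.284} = 0.7232.

P = 0.723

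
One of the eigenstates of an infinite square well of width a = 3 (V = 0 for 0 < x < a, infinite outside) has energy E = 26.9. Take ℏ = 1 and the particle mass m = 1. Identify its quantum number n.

From E_n = n²π²ℏ²/(2ma²) invert to n = √(2ma²E)/(πℏ).
n = (3/π) × √(2 × 1 × 26.9) = 7.004 → n = 7.

n = 7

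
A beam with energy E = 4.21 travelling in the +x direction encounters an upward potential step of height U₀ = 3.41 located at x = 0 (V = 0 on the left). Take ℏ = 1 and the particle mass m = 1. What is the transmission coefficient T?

On each side the TISE gives plane waves with k = √(2m(E − V))/ℏ: k₁ = √(2·1·4.21) = 2.902, k₂ = √(2·1·0.8) = 1.265.
Matching ψ and ψ′ at x = 0 gives r = (k₁ − k₂)/(k₁ + k₂), so R = r² = 0.1543 and T = 1 − R = 0.8457.

T = 0.846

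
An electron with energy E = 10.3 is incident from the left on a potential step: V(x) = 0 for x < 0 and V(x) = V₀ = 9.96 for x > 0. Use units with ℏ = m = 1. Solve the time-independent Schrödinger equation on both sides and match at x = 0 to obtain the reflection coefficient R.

On each side the TISE gives plane waves with k = √(2m(E − V))/ℏ: k₁ = √(2·1·10.3) = 4.539, k₂ = √(2·1·0.34) = 0.8246.
Continuity of ψ and ψ′ at the step yields the reflection amplitude r = (k₁ − k₂)/(k₁ + k₂) = 0.6925; thus R = |r|² = 0.4796, T = 0.5204.

R = 0.480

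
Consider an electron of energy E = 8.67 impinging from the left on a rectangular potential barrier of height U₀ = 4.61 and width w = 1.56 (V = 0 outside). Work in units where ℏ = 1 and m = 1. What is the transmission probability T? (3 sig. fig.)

T = 0.877

E > U₀: inside the barrier k₂ = √(2m(E − U₀))/ℏ = 2.850, k₂w = 4.445.
T = [1 + U₀² sin²(k₂w) / (4E(E − U₀))]⁻¹ = 1/1.140 = 0.877.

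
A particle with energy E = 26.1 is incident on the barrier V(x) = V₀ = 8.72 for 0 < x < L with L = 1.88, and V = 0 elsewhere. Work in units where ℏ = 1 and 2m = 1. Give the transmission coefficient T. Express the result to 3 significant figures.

Above the barrier the interior wavenumber is k₂ = √(2m(E − V₀))/ℏ = 4.169, giving phase k₂L = 7.838.
T = [1 + V₀² sin²(k₂L) / (4E(E − V₀))]⁻¹ = 1/1.042 = 0.960.

T = 0.960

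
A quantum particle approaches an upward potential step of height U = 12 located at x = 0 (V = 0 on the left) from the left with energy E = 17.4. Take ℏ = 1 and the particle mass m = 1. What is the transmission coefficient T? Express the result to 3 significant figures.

The wavenumbers are k₁ = √(2mE)/ℏ = 5.899 on the left and k₂ = √(2m(E − U))/ℏ = 3.286 on the right.
Continuity of ψ and ψ′ at the step yields the reflection amplitude r = (k₁ − k₂)/(k₁ + k₂) = 0.2845; thus R = |r|² = 0.08091, T = 0.9191.

T = 0.919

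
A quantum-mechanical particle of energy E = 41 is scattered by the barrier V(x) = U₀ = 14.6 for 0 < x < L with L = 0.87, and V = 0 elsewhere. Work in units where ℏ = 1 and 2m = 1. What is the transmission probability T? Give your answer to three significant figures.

T = 0.956

E > U₀: inside the barrier k₂ = √(2m(E − U₀))/ℏ = 5.138, k₂L = 4.470.
T = [1 + U₀² sin²(k₂L) / (4E(E − U₀))]⁻¹ = 1/1.046 = 0.956.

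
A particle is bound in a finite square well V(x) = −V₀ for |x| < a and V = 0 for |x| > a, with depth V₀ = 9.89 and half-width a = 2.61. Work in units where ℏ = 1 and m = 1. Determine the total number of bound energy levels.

N = 8

The dimensionless depth is z₀ = a√(2mV₀)/ℏ = 2.61 × √(19.78) = 11.61.
The even/odd transcendental equations gain one root per π/2 in z₀, giving N = 1 + ⌊2z₀/π⌋ = 1 + ⌊7.390⌋ = 8.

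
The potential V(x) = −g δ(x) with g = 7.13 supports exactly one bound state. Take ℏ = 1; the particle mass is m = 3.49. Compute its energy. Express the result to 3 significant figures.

The bound state is ψ(x) = √κ e^{−κ|x|}. The derivative jump ψ'(0⁺) − ψ'(0⁻) = −(2mg/ℏ²)ψ(0) fixes κ = mg/ℏ² = 24.88.
Then E = −ℏ²κ²/(2m) = −mg²/(2ℏ²) = -88.71.

E = -88.7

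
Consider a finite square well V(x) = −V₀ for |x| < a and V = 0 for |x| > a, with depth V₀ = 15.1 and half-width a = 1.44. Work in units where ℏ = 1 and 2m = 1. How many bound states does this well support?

The dimensionless depth is z₀ = a√(2mV₀)/ℏ = 1.44 × √(15.10) = 5.596.
The even/odd transcendental equations gain one root per π/2 in z₀, giving N = 1 + ⌊2z₀/π⌋ = 1 + ⌊3.562⌋ = 4.

N = 4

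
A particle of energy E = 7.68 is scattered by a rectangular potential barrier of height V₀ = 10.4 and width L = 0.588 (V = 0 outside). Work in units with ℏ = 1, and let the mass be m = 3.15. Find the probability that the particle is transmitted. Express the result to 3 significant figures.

E < V₀: inside the barrier ψ ∝ e^{±κx} with κ = √(2m(V₀ − E))/ℏ = 4.140.
κL = 2.434, sinh(κL) = 5.659.
Matching ψ, ψ′ at both faces gives T = [1 + V₀² sinh²(κL) / (4E(V₀ − E))]⁻¹ = 1/42.45 = 0.0236.

T = 0.0236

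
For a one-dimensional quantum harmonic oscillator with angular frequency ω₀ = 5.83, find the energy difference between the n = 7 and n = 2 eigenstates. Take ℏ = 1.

E_n = ℏω₀(n + ½), so ΔE = (7 − 2) ℏω₀ = 5 × 5.83 = 29.15.

ΔE = 29.2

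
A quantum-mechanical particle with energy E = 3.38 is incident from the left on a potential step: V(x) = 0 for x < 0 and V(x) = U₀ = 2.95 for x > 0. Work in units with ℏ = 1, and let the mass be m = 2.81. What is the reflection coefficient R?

The wavenumbers are k₁ = √(2mE)/ℏ = 4.358 on the left and k₂ = √(2m(E − U₀))/ℏ = 1.555 on the right.
Matching ψ and ψ′ at x = 0 gives r = (k₁ − k₂)/(k₁ + k₂), so R = r² = 0.2249 and T = 1 − R = 0.7751.

R = 0.225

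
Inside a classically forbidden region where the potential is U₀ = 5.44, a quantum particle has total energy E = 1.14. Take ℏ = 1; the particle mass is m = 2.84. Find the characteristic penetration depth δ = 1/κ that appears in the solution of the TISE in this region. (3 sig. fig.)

Since E < U₀ the TISE in this region is ψ'' = κ²ψ with κ = √(2m(U₀ − E))/ℏ.
κ = √(2 × 2.84 × 4.3) = 4.942. The penetration depth is δ = 1/κ = 0.202.

δ = 0.202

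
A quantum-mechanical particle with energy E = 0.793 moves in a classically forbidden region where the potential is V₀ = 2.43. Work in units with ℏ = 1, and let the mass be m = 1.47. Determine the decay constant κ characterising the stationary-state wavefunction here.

Since E < V₀ the TISE in this region is ψ'' = κ²ψ with κ = √(2m(V₀ − E))/ℏ.
κ = √(2 × 1.47 × 1.637) = 2.194.

κ = 2.19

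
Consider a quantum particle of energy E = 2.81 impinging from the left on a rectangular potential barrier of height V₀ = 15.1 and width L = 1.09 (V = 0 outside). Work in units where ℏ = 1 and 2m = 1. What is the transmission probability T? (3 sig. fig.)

T = 0.00116

E < V₀: inside the barrier ψ ∝ e^{±κx} with κ = √(2m(V₀ − E))/ℏ = 3.506.
κL = 3.821, sinh(κL) = 22.82.
Matching ψ, ψ′ at both faces gives T = [1 + V₀² sinh²(κL) / (4E(V₀ − E))]⁻¹ = 1/860.5 = 0.00116.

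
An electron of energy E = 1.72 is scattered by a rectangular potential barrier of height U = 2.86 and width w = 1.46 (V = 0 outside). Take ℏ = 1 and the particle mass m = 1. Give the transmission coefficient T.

Since E < U the interior solution is evanescent with decay constant κ = √(2m(U − E))/ℏ = 1.510.
κw = 2.205, sinh(κw) = 4.478.
Matching ψ, ψ′ at both faces gives T = [1 + U² sinh²(κw) / (4E(U − E))]⁻¹ = 1/21.91 = 0.0456.

T = 0.0456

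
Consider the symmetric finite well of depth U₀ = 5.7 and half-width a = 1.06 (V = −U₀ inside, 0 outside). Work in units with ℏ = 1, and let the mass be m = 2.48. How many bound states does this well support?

N = 4

Define the well-strength parameter z₀ = (a/ℏ)√(2mU₀) = 1.06 × √(2·2.48·5.7) = 5.636.
The even/odd transcendental equations gain one root per π/2 in z₀, giving N = 1 + ⌊2z₀/π⌋ = 1 + ⌊3.588⌋ = 4.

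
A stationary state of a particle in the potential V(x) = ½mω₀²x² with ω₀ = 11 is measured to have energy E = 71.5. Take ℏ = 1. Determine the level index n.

Invert E_n = (n + ½)ℏω₀: n = E/ℏω₀ − ½ = 6.000, so n = 6.

n = 6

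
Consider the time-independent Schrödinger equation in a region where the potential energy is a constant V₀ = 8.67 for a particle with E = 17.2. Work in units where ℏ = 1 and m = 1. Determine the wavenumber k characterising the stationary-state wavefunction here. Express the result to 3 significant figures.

k = 4.13

With E > V₀ the solution is oscillatory, ψ ∝ e^{±ikx} with k = √(2m(E − V₀))/ℏ.
k = √(2 × 1 × 8.53) = 4.130.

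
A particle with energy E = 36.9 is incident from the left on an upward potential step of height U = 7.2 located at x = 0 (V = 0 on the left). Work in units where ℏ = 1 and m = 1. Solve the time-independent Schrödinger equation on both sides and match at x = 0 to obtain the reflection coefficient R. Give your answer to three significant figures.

On each side the TISE gives plane waves with k = √(2m(E − V))/ℏ: k₁ = √(2·1·36.9) = 8.591, k₂ = √(2·1·29.7) = 7.707.
Continuity of ψ and ψ′ at the step yields the reflection amplitude r = (k₁ − k₂)/(k₁ + k₂) = 0.05421; thus R = |r|² = 0.002939, T = 0.9971.

R = 0.00294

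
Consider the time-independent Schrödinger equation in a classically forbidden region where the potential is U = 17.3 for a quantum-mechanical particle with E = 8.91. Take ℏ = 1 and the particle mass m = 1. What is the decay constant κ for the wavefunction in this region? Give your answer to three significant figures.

κ = 4.10

Since E < U the TISE in this region is ψ'' = κ²ψ with κ = √(2m(U − E))/ℏ.
κ = √(2 × 1 × 8.39) = 4.096.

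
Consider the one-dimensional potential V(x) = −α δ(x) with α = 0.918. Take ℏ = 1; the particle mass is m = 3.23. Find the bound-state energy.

The bound state is ψ(x) = √κ e^{−κ|x|}. The derivative jump ψ'(0⁺) − ψ'(0⁻) = −(2mα/ℏ²)ψ(0) fixes κ = mα/ℏ² = 2.965.
Then E = −ℏ²κ²/(2m) = −mα²/(2ℏ²) = -1.361.

E = -1.36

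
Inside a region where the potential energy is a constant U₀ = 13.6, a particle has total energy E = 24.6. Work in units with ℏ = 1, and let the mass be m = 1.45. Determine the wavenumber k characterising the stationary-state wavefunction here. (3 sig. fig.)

k = 5.65

With E > U₀ the solution is oscillatory, ψ ∝ e^{±ikx} with k = √(2m(E − U₀))/ℏ.
k = √(2 × 1.45 × 11) = 5.648.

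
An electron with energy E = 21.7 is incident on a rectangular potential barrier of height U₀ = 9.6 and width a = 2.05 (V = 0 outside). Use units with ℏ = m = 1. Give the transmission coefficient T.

E > U₀: inside the barrier k₂ = √(2m(E − U₀))/ℏ = 4.919, k₂a = 10.08.
Matching at both interfaces gives T⁻¹ = 1 + U₀² sin²(k₂a) / [4E(E − U₀)] = 1.033, hence T = 0.968.

T = 0.968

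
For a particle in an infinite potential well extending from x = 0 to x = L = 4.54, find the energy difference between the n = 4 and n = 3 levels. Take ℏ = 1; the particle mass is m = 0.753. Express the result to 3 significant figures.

E_n = n²π²ℏ²/(2mL²), so ΔE = (4² − 3²) π²ℏ²/(2mL²).
ΔE = 7 × π² / (2 × 0.753 × 4.54²) = 2.226.

ΔE = 2.23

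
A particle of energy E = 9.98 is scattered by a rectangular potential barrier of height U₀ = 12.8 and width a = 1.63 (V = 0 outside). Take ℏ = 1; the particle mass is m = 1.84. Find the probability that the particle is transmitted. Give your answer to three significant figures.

T = 0.0000755

E < U₀: inside the barrier ψ ∝ e^{±κx} with κ = √(2m(U₀ − E))/ℏ = 3.221.
κa = 5.251, sinh(κa) = 95.37.
The exact tunnelling result is T⁻¹ = 1 + U₀² sinh²(κa) / [4E(U₀ − E)] = 13240, so T = 0.0000755.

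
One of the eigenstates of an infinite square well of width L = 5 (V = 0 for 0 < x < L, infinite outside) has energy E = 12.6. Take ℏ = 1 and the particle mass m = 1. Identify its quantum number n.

n = 8

From E_n = n²π²ℏ²/(2mL²) invert to n = √(2mL²E)/(πℏ).
n = (5/π) × √(2 × 1 × 12.6) = 7.990 → n = 8.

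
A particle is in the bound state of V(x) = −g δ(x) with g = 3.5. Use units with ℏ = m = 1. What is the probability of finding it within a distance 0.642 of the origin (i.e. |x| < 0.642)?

The normalised bound state is ψ = √κ e^{−κ|x|} with κ = mg/ℏ² = 3.500.
P(|x| < d) = ∫_{−d}^{d} κ e^{−2κ|x|} dx = 1 − e^{−2κd} = 1 − e^{−4.494} = 0.9888.

P = 0.989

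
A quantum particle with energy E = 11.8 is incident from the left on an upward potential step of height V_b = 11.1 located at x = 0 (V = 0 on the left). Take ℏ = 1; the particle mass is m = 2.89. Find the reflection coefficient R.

R = 0.370

On each side the TISE gives plane waves with k = √(2m(E − V))/ℏ: k₁ = √(2·2.89·11.8) = 8.259, k₂ = √(2·2.89·0.7) = 2.011.
Matching ψ and ψ′ at x = 0 gives r = (k₁ − k₂)/(k₁ + k₂), so R = r² = 0.3700 and T = 1 − R = 0.6300.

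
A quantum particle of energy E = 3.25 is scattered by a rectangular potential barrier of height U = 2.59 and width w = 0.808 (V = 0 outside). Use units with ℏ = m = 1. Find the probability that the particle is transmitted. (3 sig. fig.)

E > U: inside the barrier k₂ = √(2m(E − U))/ℏ = 1.149, k₂w = 0.9283.
Matching at both interfaces gives T⁻¹ = 1 + U² sin²(k₂w) / [4E(E − U)] = 1.501, hence T = 0.666.

T = 0.666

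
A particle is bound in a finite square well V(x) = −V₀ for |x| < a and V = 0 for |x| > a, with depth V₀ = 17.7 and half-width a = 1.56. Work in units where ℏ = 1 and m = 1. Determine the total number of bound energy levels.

The dimensionless depth is z₀ = a√(2mV₀)/ℏ = 1.56 × √(35.40) = 9.282.
The even/odd transcendental equations gain one root per π/2 in z₀, giving N = 1 + ⌊2z₀/π⌋ = 1 + ⌊5.909⌋ = 6.

N = 6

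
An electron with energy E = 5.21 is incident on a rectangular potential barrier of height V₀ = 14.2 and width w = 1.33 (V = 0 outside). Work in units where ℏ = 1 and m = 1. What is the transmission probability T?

E < V₀: inside the barrier ψ ∝ e^{±κx} with κ = √(2m(V₀ − E))/ℏ = 4.240.
κw = 5.640, sinh(κw) = 140.7.
The exact tunnelling result is T⁻¹ = 1 + V₀² sinh²(κw) / [4E(V₀ − E)] = 21300, so T = 0.0000470.

T = 0.0000470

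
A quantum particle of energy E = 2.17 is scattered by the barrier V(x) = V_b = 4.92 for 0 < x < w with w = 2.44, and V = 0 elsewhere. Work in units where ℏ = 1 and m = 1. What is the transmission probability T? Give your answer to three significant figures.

Since E < V_b the interior solution is evanescent with decay constant κ = √(2m(V_b − E))/ℏ = 2.345.
κw = 5.722, sinh(κw) = 152.8.
Matching ψ, ψ′ at both faces gives T = [1 + V_b² sinh²(κw) / (4E(V_b − E))]⁻¹ = 1/23680 = 0.0000422.

T = 0.0000422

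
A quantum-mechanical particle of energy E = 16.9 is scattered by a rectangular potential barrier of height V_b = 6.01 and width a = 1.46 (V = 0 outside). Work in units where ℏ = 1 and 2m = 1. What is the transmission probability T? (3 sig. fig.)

T = 0.954

E > V_b: inside the barrier k₂ = √(2m(E − V_b))/ℏ = 3.300, k₂a = 4.818.
T = [1 + V_b² sin²(k₂a) / (4E(E − V_b))]⁻¹ = 1/1.049 = 0.954.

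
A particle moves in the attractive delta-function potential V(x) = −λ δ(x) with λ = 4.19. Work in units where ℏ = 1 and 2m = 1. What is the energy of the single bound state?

For x ≠ 0 the bound state is ψ ∝ e^{−κ|x|}; integrating the TISE across the delta gives the cusp condition 2κ = 2mλ/ℏ², so κ = 2.095.
Then E = −ℏ²κ²/(2m) = −mλ²/(2ℏ²) = -4.389.

E = -4.39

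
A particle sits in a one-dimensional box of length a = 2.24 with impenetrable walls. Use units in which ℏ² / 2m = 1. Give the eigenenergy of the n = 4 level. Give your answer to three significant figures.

Requiring ψ(0) = ψ(a) = 0 quantises k = nπ/a, hence E_n = ℏ²k²/2m = n²π²ℏ²/(2ma²).
E_4 = 4² × π² / (2 × 0.5 × 2.24²) = 31.47.

E = 31.5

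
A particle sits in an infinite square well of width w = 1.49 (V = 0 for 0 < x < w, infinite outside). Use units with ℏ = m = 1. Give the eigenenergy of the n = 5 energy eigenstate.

Requiring ψ(0) = ψ(w) = 0 quantises k = nπ/w, hence E_n = ℏ²k²/2m = n²π²ℏ²/(2mw²).
E_5 = 5² × π² / (2 × 1 × 1.49²) = 55.57.

E = 55.6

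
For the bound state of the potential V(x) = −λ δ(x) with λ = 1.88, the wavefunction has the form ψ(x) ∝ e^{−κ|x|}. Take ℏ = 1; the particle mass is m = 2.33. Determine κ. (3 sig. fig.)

Integrate −(ℏ²/2m)ψ'' − λδ(x)ψ = Eψ from −ε to +ε: the ψ'' term gives ψ'(0⁺) − ψ'(0⁻) and the δ term gives −(2mλ/ℏ²)ψ(0).
With ψ ∝ e^{−κ|x|} this yields −2κ = −2mλ/ℏ², so κ = mλ/ℏ² = 4.380.

κ = 4.38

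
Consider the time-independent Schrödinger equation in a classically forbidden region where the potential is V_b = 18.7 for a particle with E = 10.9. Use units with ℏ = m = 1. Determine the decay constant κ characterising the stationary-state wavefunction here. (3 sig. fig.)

Since E < V_b the TISE in this region is ψ'' = κ²ψ with κ = √(2m(V_b − E))/ℏ.
κ = √(2 × 1 × 7.8) = 3.950.

κ = 3.95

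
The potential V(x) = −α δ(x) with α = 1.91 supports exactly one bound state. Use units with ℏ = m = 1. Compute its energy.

The bound state is ψ(x) = √κ e^{−κ|x|}. The derivative jump ψ'(0⁺) − ψ'(0⁻) = −(2mα/ℏ²)ψ(0) fixes κ = mα/ℏ² = 1.910.
Then E = −ℏ²κ²/(2m) = −mα²/(2ℏ²) = -1.824.

E = -1.82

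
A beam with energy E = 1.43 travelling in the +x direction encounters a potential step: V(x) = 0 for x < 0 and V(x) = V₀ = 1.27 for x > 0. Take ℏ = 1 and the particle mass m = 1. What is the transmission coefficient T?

T = 0.751

On each side the TISE gives plane waves with k = √(2m(E − V))/ℏ: k₁ = √(2·1·1.43) = 1.691, k₂ = √(2·1·0.16) = 0.5657.
Matching ψ and ψ′ at x = 0 gives r = (k₁ − k₂)/(k₁ + k₂), so R = r² = 0.2487 and T = 1 − R = 0.7513.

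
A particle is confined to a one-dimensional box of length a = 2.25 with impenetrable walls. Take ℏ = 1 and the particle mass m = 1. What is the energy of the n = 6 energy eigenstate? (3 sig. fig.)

The infinite-well eigenfunctions ψ_n = √(2/a) sin(nπx/a) vanish at both walls, giving E_n = n²π²ℏ²/(2ma²).
E_6 = 6² × π² / (2 × 1 × 2.25²) = 35.09.

E = 35.1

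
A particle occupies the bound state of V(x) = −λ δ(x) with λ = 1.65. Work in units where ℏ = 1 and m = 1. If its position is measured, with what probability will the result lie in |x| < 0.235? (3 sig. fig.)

P = 0.540

The normalised bound state is ψ = √κ e^{−κ|x|} with κ = mλ/ℏ² = 1.650.
P(|x| < d) = ∫_{−d}^{d} κ e^{−2κ|x|} dx = 1 − e^{−2κd} = 1 − e^{−0.7755} = 0.5395.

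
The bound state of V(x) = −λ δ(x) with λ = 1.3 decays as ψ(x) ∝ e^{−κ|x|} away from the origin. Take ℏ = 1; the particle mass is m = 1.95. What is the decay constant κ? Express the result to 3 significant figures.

κ = 2.54

Integrating the TISE across x = 0 gives the cusp condition ψ'(0⁺) − ψ'(0⁻) = −(2mλ/ℏ²)ψ(0).
With ψ ∝ e^{−κ|x|} this yields −2κ = −2mλ/ℏ², so κ = mλ/ℏ² = 2.535.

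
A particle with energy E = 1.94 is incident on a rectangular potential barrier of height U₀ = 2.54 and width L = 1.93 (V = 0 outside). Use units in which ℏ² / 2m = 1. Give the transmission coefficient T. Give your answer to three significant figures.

T = 0.139

E < U₀: inside the barrier ψ ∝ e^{±κx} with κ = √(2m(U₀ − E))/ℏ = 0.7746.
κL = 1.495, sinh(κL) = 2.117.
Matching ψ, ψ′ at both faces gives T = [1 + U₀² sinh²(κL) / (4E(U₀ − E))]⁻¹ = 1/7.213 = 0.139.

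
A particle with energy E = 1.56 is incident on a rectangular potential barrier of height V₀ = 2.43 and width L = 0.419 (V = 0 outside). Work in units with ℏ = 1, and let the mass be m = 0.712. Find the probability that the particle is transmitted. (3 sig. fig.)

E < V₀: inside the barrier ψ ∝ e^{±κx} with κ = √(2m(V₀ − E))/ℏ = 1.113.
κL = 0.4664, sinh(κL) = 0.4835.
The exact tunnelling result is T⁻¹ = 1 + V₀² sinh²(κL) / [4E(V₀ − E)] = 1.254, so T = 0.797.

T = 0.797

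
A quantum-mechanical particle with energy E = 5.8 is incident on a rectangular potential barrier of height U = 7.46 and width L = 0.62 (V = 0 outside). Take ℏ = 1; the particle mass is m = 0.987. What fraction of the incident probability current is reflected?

R = 0.732

Since E < U the interior solution is evanescent with decay constant κ = √(2m(U − E))/ℏ = 1.810.
κL = 1.122, sinh(κL) = 1.373.
The exact tunnelling result is T⁻¹ = 1 + U² sinh²(κL) / [4E(U − E)] = 3.725, so T = 0.268.
R = 1 − T = 0.732.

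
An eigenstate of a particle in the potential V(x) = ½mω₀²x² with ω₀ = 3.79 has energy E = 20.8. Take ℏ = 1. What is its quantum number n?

n = 5

Invert E_n = (n + ½)ℏω₀: n = E/ℏω₀ − ½ = 4.988, so n = 5.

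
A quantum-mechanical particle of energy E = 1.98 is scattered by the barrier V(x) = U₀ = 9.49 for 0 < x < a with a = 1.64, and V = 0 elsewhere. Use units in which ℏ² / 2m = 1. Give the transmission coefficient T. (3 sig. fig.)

Since E < U₀ the interior solution is evanescent with decay constant κ = √(2m(U₀ − E))/ℏ = 2.740.
κa = 4.494, sinh(κa) = 44.75.
Matching ψ, ψ′ at both faces gives T = [1 + U₀² sinh²(κa) / (4E(U₀ − E))]⁻¹ = 1/3033 = 0.000330.

T = 0.000330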